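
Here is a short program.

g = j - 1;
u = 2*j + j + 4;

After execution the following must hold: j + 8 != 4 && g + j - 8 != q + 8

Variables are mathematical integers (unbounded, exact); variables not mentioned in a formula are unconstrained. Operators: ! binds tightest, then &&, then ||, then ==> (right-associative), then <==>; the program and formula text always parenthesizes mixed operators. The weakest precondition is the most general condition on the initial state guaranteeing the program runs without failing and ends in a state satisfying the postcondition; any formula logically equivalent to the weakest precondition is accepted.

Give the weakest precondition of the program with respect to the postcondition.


Working backward. After the program, the postcondition j + 8 != 4 && g + j - 8 != q + 8 must hold; in canonical form it is j != -4 && g + j != q + 16.
Before u := 2*j + j + 4: j != -4 && g + j != q + 16
Before g := j - 1: j != -4 && 2*j != q + 17
Answer: WP = j != -4 && 2*j != q + 17


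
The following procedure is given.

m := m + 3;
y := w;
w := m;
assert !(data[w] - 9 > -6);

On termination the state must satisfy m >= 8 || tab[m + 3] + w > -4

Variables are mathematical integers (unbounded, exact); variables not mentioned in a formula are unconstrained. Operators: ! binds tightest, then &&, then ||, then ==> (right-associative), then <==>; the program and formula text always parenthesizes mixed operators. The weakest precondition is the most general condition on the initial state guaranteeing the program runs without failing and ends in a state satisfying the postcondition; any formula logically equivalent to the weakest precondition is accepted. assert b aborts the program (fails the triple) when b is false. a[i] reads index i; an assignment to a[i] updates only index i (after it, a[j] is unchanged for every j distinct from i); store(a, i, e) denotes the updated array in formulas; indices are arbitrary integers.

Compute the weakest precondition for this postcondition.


Working backward. After the program, m >= 8 || tab[m + 3] + w > -4 must hold.
Before assert !(data[w] - 9 > -6): (!(data[w] > 3)) && (m >= 8 || tab[m + 3] + w > -4)
Before w := m: (!(data[m] > 3)) && (m >= 8 || tab[m + 3] + m > -4)
Before y := w: (!(data[m] > 3)) && (m >= 8 || tab[m + 3] + m > -4)
Before m := m + 3: (!(data[m + 3] > 3)) && (m >= 5 || tab[m + 6] + m > -7)
Answer: WP = (!(data[m + 3] > 3)) && (m >= 5 || tab[m + 6] + m > -7)


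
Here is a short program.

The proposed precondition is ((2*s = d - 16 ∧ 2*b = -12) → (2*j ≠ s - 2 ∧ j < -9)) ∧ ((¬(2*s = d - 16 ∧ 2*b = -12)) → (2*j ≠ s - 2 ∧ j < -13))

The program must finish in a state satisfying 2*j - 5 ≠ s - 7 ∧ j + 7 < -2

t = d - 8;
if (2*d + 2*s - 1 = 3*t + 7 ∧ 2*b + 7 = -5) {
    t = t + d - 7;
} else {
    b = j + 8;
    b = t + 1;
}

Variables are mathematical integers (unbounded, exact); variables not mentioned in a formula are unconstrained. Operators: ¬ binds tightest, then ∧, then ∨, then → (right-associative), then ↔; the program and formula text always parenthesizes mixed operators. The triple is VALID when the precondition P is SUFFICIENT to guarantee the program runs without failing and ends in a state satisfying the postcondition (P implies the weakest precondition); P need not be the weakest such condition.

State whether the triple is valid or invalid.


Working backward. After the program, the postcondition 2*j - 5 ≠ s - 7 ∧ j + 7 < -2 must hold; in canonical form it is 2*j ≠ s - 2 ∧ j < -9.
Then branch requires 2*j ≠ s - 2 ∧ j < -9; else branch requires 2*j ≠ s - 2 ∧ j < -9.
Before the if: ((2*d + 2*s = 3*t + 8 ∧ 2*b = -12) → (2*j ≠ s - 2 ∧ j < -9)) ∧ ((¬(2*d + 2*s = 3*t + 8 ∧ 2*b = -12)) → (2*j ≠ s - 2 ∧ j < -9))
Before t := d - 8: ((2*s = d - 16 ∧ 2*b = -12) → (2*j ≠ s - 2 ∧ j < -9)) ∧ ((¬(2*s = d - 16 ∧ 2*b = -12)) → (2*j ≠ s - 2 ∧ j < -9))
The weakest precondition is ((2*s = d - 16 ∧ 2*b = -12) → (2*j ≠ s - 2 ∧ j < -9)) ∧ ((¬(2*s = d - 16 ∧ 2*b = -12)) → (2*j ≠ s - 2 ∧ j < -9)).
Check whether ((2*s = d - 16 ∧ 2*b = -12) → (2*j ≠ s - 2 ∧ j < -9)) ∧ ((¬(2*s = d - 16 ∧ 2*b = -12)) → (2*j ≠ s - 2 ∧ j < -13)) implies it.
Every state satisfying the precondition satisfies the weakest precondition: the implication holds.
Answer: valid


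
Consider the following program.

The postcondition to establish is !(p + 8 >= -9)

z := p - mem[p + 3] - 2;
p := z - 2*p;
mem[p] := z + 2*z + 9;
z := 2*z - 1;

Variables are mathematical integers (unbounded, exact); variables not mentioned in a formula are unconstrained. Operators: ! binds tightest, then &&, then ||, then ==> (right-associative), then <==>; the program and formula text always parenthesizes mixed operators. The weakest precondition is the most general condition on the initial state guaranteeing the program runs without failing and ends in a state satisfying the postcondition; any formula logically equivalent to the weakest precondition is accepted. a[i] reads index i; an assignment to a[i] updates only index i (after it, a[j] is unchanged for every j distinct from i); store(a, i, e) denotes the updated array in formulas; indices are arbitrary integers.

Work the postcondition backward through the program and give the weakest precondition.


Working backward. After the program, the postcondition !(p + 8 >= -9) must hold; in canonical form it is !(p >= -17).
Before z := 2*z - 1: !(p >= -17)
Before mem[p] := z + 2*z + 9: !(p >= -17)
Before p := z - 2*p: !(z >= 2*p - 17)
Before z := p - mem[p + 3] - 2: !(mem[p + 3] + p <= 15)
Answer: WP = !(mem[p + 3] + p <= 15)


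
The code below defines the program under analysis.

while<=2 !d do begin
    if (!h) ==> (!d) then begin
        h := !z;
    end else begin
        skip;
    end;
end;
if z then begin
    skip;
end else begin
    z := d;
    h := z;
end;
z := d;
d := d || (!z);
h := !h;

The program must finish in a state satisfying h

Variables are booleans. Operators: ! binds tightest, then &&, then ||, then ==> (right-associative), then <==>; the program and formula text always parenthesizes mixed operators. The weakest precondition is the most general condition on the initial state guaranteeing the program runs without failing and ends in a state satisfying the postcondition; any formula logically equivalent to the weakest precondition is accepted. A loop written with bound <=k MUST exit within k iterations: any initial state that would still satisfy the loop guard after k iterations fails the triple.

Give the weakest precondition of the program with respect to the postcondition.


Working backward. After the program, h must hold.
Before h := !h: !h
Before d := d || (!z): !h
Before z := d: !h
Then branch requires !h; else branch requires !d.
Before the if: (z ==> (!h)) && ((!z) ==> (!d))
Before the loop (bound <=2), unroll the exhaustion recursion (WP_0 = exit-now case; WP_j = one more guarded iteration, up to j = 2):
  WP_0: d && (z ==> (!h)) && ((!z) ==> (!d))
  WP_1: ((!d) ==> ((((!h) ==> (!d)) ==> (d && ((!z) ==> (!d)))) && ((!((!h) ==> (!d))) ==> (d && (z ==> (!h)) && ((!z) ==> (!d)))))) && (d ==> ((z ==> (!h)) && ((!z) ==> (!d))))
  WP_2: ((!d) ==> ((((!h) ==> (!d)) ==> (((!d) ==> (((z ==> (!d)) ==> (d && ((!z) ==> (!d)))) && ((!(z ==> (!d))) ==> (d && ((!z) ==> (!d)))))) && (d ==> ((!z) ==> (!d))))) && ((!((!h) ==> (!d))) ==> (((!d) ==> ((((!h) ==> (!d)) ==> (d && ((!z) ==> (!d)))) && ((!((!h) ==> (!d))) ==> (d && (z ==> (!h)) && ((!z) ==> (!d)))))) && (d ==> ((z ==> (!h)) && ((!z) ==> (!d)))))))) && (d ==> ((z ==> (!h)) && ((!z) ==> (!d))))
So before the loop: ((!d) ==> ((((!h) ==> (!d)) ==> (((!d) ==> (((z ==> (!d)) ==> (d && ((!z) ==> (!d)))) && ((!(z ==> (!d))) ==> (d && ((!z) ==> (!d)))))) && (d ==> ((!z) ==> (!d))))) && ((!((!h) ==> (!d))) ==> (((!d) ==> ((((!h) ==> (!d)) ==> (d && ((!z) ==> (!d)))) && ((!((!h) ==> (!d))) ==> (d && (z ==> (!h)) && ((!z) ==> (!d)))))) && (d ==> ((z ==> (!h)) && ((!z) ==> (!d)))))))) && (d ==> ((z ==> (!h)) && ((!z) ==> (!d))))
Answer: WP = ((!d) ==> ((((!h) ==> (!d)) ==> (((!d) ==> (((z ==> (!d)) ==> (d && ((!z) ==> (!d)))) && ((!(z ==> (!d))) ==> (d && ((!z) ==> (!d)))))) && (d ==> ((!z) ==> (!d))))) && ((!((!h) ==> (!d))) ==> (((!d) ==> ((((!h) ==> (!d)) ==> (d && ((!z) ==> (!d)))) && ((!((!h) ==> (!d))) ==> (d && (z ==> (!h)) && ((!z) ==> (!d)))))) && (d ==> ((z ==> (!h)) && ((!z) ==> (!d)))))))) && (d ==> ((z ==> (!h)) && ((!z) ==> (!d))))


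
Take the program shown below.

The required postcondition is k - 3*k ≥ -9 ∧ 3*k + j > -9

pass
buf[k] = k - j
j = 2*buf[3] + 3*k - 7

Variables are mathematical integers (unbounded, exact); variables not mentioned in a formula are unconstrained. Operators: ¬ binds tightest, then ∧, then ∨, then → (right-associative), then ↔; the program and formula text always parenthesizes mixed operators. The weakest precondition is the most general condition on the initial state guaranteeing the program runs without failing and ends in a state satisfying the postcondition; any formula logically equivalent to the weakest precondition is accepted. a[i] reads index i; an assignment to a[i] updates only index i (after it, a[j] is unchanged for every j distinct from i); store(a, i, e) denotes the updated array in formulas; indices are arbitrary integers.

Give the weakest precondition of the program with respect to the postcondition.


Working backward. After the program, the postcondition k - 3*k ≥ -9 ∧ 3*k + j > -9 must hold; in canonical form it is 2*k ≤ 9 ∧ j + 3*k > -9.
Before j := 2*buf[3] + 3*k - 7: 2*k ≤ 9 ∧ 2*buf[3] + 6*k > -2
Before buf[k] := k - j: 2*k ≤ 9 ∧ 2*store(buf, k, -j + k)[3] + 6*k > -2
Before skip: 2*k ≤ 9 ∧ 2*store(buf, k, -j + k)[3] + 6*k > -2
Answer: WP = 2*k ≤ 9 ∧ 2*store(buf, k, -j + k)[3] + 6*k > -2


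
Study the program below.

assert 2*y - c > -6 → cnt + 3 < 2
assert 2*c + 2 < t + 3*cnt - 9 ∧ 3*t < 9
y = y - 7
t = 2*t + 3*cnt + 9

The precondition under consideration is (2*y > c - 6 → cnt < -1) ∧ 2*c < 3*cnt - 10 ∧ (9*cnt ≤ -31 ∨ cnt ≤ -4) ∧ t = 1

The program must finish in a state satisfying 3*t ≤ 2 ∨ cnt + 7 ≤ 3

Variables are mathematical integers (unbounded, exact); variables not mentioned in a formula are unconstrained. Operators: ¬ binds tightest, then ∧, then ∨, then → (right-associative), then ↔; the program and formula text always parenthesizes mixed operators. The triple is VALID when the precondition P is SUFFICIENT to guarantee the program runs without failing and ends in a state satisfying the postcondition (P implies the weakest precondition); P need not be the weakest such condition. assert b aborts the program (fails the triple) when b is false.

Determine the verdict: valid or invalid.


Working backward. After the program, the postcondition 3*t ≤ 2 ∨ cnt + 7 ≤ 3 must hold; in canonical form it is 3*t ≤ 2 ∨ cnt ≤ -4.
Before t := 2*t + 3*cnt + 9: 9*cnt + 6*t ≤ -25 ∨ cnt ≤ -4
Before y := y - 7: 9*cnt + 6*t ≤ -25 ∨ cnt ≤ -4
Before assert 2*c + 2 < t + 3*cnt - 9 ∧ 3*t < 9: 2*c < 3*cnt + t - 11 ∧ 3*t < 9 ∧ (9*cnt + 6*t ≤ -25 ∨ cnt ≤ -4)
Before assert 2*y - c > -6 → cnt + 3 < 2: (2*y > c - 6 → cnt < -1) ∧ 2*c < 3*cnt + t - 11 ∧ 3*t < 9 ∧ (9*cnt + 6*t ≤ -25 ∨ cnt ≤ -4)
The weakest precondition is (2*y > c - 6 → cnt < -1) ∧ 2*c < 3*cnt + t - 11 ∧ 3*t < 9 ∧ (9*cnt + 6*t ≤ -25 ∨ cnt ≤ -4).
Check whether (2*y > c - 6 → cnt < -1) ∧ 2*c < 3*cnt - 10 ∧ (9*cnt ≤ -31 ∨ cnt ≤ -4) ∧ t = 1 implies it.
Every state satisfying the precondition satisfies the weakest precondition: the implication holds.
Answer: valid


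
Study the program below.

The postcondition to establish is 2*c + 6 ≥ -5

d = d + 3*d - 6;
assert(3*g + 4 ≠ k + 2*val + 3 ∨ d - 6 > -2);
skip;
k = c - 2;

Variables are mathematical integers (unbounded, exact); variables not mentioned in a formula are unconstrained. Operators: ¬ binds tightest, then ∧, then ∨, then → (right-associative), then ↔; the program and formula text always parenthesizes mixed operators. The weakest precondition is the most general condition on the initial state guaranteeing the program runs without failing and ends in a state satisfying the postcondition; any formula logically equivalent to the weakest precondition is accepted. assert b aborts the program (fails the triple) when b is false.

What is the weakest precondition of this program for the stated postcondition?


Working backward. After the program, the postcondition 2*c + 6 ≥ -5 must hold; in canonical form it is 2*c ≥ -11.
Before k := c - 2: 2*c ≥ -11
Before skip: 2*c ≥ -11
Before assert 3*g + 4 ≠ k + 2*val + 3 ∨ d - 6 > -2: (3*g ≠ k + 2*val - 1 ∨ d > 4) ∧ 2*c ≥ -11
Before d := d + 3*d - 6: (3*g ≠ k + 2*val - 1 ∨ 4*d > 10) ∧ 2*c ≥ -11
Answer: WP = (3*g ≠ k + 2*val - 1 ∨ 4*d > 10) ∧ 2*c ≥ -11


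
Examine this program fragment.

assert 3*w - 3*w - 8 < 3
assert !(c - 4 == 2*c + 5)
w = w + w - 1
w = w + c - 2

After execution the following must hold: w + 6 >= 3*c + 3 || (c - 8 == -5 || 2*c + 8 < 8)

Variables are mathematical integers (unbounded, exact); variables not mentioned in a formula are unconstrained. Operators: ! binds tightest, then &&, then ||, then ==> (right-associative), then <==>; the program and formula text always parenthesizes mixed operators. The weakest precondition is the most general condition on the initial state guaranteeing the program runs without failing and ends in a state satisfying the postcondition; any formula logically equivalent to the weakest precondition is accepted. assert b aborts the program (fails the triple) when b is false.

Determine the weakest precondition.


Working backward. After the program, the postcondition w + 6 >= 3*c + 3 || (c - 8 == -5 || 2*c + 8 < 8) must hold; in canonical form it is w >= 3*c - 3 || c == 3 || 2*c < 0.
Before w := w + c - 2: w >= 2*c - 1 || c == 3 || 2*c < 0
Before w := w + w - 1: 2*w >= 2*c || c == 3 || 2*c < 0
Before assert !(c - 4 == 2*c + 5): (!(c == -9)) && (2*w >= 2*c || c == 3 || 2*c < 0)
Before assert 3*w - 3*w - 8 < 3: (!(c == -9)) && (2*w >= 2*c || c == 3 || 2*c < 0)
Answer: WP = (!(c == -9)) && (2*w >= 2*c || c == 3 || 2*c < 0)


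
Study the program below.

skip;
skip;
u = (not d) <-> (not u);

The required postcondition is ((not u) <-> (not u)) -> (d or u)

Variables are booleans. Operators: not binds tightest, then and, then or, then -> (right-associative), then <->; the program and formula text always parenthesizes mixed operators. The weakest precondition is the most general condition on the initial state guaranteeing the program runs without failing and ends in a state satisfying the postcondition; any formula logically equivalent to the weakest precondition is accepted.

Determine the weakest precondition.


Working backward. After the program, the postcondition ((not u) <-> (not u)) -> (d or u) must hold; in canonical form it is d or u.
Before u := (not d) <-> (not u): d or ((not d) <-> (not u))
Before skip: d or ((not d) <-> (not u))
Before skip: d or ((not d) <-> (not u))
Answer: WP = d or ((not d) <-> (not u))


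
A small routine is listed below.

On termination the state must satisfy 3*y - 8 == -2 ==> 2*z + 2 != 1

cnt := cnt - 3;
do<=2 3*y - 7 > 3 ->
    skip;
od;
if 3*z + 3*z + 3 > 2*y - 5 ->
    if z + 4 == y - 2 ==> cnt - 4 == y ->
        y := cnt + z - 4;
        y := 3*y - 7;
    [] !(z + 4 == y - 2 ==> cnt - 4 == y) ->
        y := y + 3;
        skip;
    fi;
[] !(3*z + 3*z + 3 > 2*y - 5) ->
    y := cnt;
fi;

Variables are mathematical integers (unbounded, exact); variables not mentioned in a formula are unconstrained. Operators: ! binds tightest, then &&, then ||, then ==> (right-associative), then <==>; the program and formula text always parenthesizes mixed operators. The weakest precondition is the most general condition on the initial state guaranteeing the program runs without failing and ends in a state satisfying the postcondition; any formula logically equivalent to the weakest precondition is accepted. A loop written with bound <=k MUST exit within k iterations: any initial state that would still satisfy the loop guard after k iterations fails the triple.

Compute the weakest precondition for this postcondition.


Working backward. After the program, the postcondition 3*y - 8 == -2 ==> 2*z + 2 != 1 must hold; in canonical form it is 3*y == 6 ==> 2*z != -1.
Then branch requires ((z == y - 6 ==> cnt == y + 4) ==> (9*cnt + 9*z == 63 ==> 2*z != -1)) && ((!(z == y - 6 ==> cnt == y + 4)) ==> (3*y == -3 ==> 2*z != -1)); else branch requires 3*cnt == 6 ==> 2*z != -1.
Before the if: (6*z > 2*y - 8 ==> (((z == y - 6 ==> cnt == y + 4) ==> (9*cnt + 9*z == 63 ==> 2*z != -1)) && ((!(z == y - 6 ==> cnt == y + 4)) ==> (3*y == -3 ==> 2*z != -1)))) && ((!(6*z > 2*y - 8)) ==> (3*cnt == 6 ==> 2*z != -1))
Before the loop (bound <=2), unroll the exhaustion recursion (WP_0 = exit-now case; WP_j = one more guarded iteration, up to j = 2):
  WP_0: (!(3*y > 10)) && (6*z > 2*y - 8 ==> (((z == y - 6 ==> cnt == y + 4) ==> (9*cnt + 9*z == 63 ==> 2*z != -1)) && ((!(z == y - 6 ==> cnt == y + 4)) ==> (3*y == -3 ==> 2*z != -1)))) && ((!(6*z > 2*y - 8)) ==> (3*cnt == 6 ==> 2*z != -1))
  WP_1: (3*y > 10 ==> ((!(3*y > 10)) && (6*z > 2*y - 8 ==> (((z == y - 6 ==> cnt == y + 4) ==> (9*cnt + 9*z == 63 ==> 2*z != -1)) && ((!(z == y - 6 ==> cnt == y + 4)) ==> (3*y == -3 ==> 2*z != -1)))) && ((!(6*z > 2*y - 8)) ==> (3*cnt == 6 ==> 2*z != -1)))) && ((!(3*y > 10)) ==> ((6*z > 2*y - 8 ==> (((z == y - 6 ==> cnt == y + 4) ==> (9*cnt + 9*z == 63 ==> 2*z != -1)) && ((!(z == y - 6 ==> cnt == y + 4)) ==> (3*y == -3 ==> 2*z != -1)))) && ((!(6*z > 2*y - 8)) ==> (3*cnt == 6 ==> 2*z != -1))))
  WP_2: (3*y > 10 ==> ((3*y > 10 ==> ((!(3*y > 10)) && (6*z > 2*y - 8 ==> (((z == y - 6 ==> cnt == y + 4) ==> (9*cnt + 9*z == 63 ==> 2*z != -1)) && ((!(z == y - 6 ==> cnt == y + 4)) ==> (3*y == -3 ==> 2*z != -1)))) && ((!(6*z > 2*y - 8)) ==> (3*cnt == 6 ==> 2*z != -1)))) && ((!(3*y > 10)) ==> ((6*z > 2*y - 8 ==> (((z == y - 6 ==> cnt == y + 4) ==> (9*cnt + 9*z == 63 ==> 2*z != -1)) && ((!(z == y - 6 ==> cnt == y + 4)) ==> (3*y == -3 ==> 2*z != -1)))) && ((!(6*z > 2*y - 8)) ==> (3*cnt == 6 ==> 2*z != -1)))))) && ((!(3*y > 10)) ==> ((6*z > 2*y - 8 ==> (((z == y - 6 ==> cnt == y + 4) ==> (9*cnt + 9*z == 63 ==> 2*z != -1)) && ((!(z == y - 6 ==> cnt == y + 4)) ==> (3*y == -3 ==> 2*z != -1)))) && ((!(6*z > 2*y - 8)) ==> (3*cnt == 6 ==> 2*z != -1))))
So before the loop: (3*y > 10 ==> ((3*y > 10 ==> ((!(3*y > 10)) && (6*z > 2*y - 8 ==> (((z == y - 6 ==> cnt == y + 4) ==> (9*cnt + 9*z == 63 ==> 2*z != -1)) && ((!(z == y - 6 ==> cnt == y + 4)) ==> (3*y == -3 ==> 2*z != -1)))) && ((!(6*z > 2*y - 8)) ==> (3*cnt == 6 ==> 2*z != -1)))) && ((!(3*y > 10)) ==> ((6*z > 2*y - 8 ==> (((z == y - 6 ==> cnt == y + 4) ==> (9*cnt + 9*z == 63 ==> 2*z != -1)) && ((!(z == y - 6 ==> cnt == y + 4)) ==> (3*y == -3 ==> 2*z != -1)))) && ((!(6*z > 2*y - 8)) ==> (3*cnt == 6 ==> 2*z != -1)))))) && ((!(3*y > 10)) ==> ((6*z > 2*y - 8 ==> (((z == y - 6 ==> cnt == y + 4) ==> (9*cnt + 9*z == 63 ==> 2*z != -1)) && ((!(z == y - 6 ==> cnt == y + 4)) ==> (3*y == -3 ==> 2*z != -1)))) && ((!(6*z > 2*y - 8)) ==> (3*cnt == 6 ==> 2*z != -1))))
Before cnt := cnt - 3: (3*y > 10 ==> ((3*y > 10 ==> ((!(3*y > 10)) && (6*z > 2*y - 8 ==> (((z == y - 6 ==> cnt == y + 7) ==> (9*cnt + 9*z == 90 ==> 2*z != -1)) && ((!(z == y - 6 ==> cnt == y + 7)) ==> (3*y == -3 ==> 2*z != -1)))) && ((!(6*z > 2*y - 8)) ==> (3*cnt == 15 ==> 2*z != -1)))) && ((!(3*y > 10)) ==> ((6*z > 2*y - 8 ==> (((z == y - 6 ==> cnt == y + 7) ==> (9*cnt + 9*z == 90 ==> 2*z != -1)) && ((!(z == y - 6 ==> cnt == y + 7)) ==> (3*y == -3 ==> 2*z != -1)))) && ((!(6*z > 2*y - 8)) ==> (3*cnt == 15 ==> 2*z != -1)))))) && ((!(3*y > 10)) ==> ((6*z > 2*y - 8 ==> (((z == y - 6 ==> cnt == y + 7) ==> (9*cnt + 9*z == 90 ==> 2*z != -1)) && ((!(z == y - 6 ==> cnt == y + 7)) ==> (3*y == -3 ==> 2*z != -1)))) && ((!(6*z > 2*y - 8)) ==> (3*cnt == 15 ==> 2*z != -1))))
Answer: WP = (3*y > 10 ==> ((3*y > 10 ==> ((!(3*y > 10)) && (6*z > 2*y - 8 ==> (((z == y - 6 ==> cnt == y + 7) ==> (9*cnt + 9*z == 90 ==> 2*z != -1)) && ((!(z == y - 6 ==> cnt == y + 7)) ==> (3*y == -3 ==> 2*z != -1)))) && ((!(6*z > 2*y - 8)) ==> (3*cnt == 15 ==> 2*z != -1)))) && ((!(3*y > 10)) ==> ((6*z > 2*y - 8 ==> (((z == y - 6 ==> cnt == y + 7) ==> (9*cnt + 9*z == 90 ==> 2*z != -1)) && ((!(z == y - 6 ==> cnt == y + 7)) ==> (3*y == -3 ==> 2*z != -1)))) && ((!(6*z > 2*y - 8)) ==> (3*cnt == 15 ==> 2*z != -1)))))) && ((!(3*y > 10)) ==> ((6*z > 2*y - 8 ==> (((z == y - 6 ==> cnt == y + 7) ==> (9*cnt + 9*z == 90 ==> 2*z != -1)) && ((!(z == y - 6 ==> cnt == y + 7)) ==> (3*y == -3 ==> 2*z != -1)))) && ((!(6*z > 2*y - 8)) ==> (3*cnt == 15 ==> 2*z != -1))))


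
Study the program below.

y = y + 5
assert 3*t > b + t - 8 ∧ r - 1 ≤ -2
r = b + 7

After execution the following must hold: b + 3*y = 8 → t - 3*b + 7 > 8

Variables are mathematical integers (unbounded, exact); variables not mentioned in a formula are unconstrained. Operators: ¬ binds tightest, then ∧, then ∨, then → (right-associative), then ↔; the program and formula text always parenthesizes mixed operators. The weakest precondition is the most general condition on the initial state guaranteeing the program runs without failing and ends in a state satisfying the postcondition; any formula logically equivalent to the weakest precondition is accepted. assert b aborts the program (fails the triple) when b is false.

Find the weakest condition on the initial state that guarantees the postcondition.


Working backward. After the program, the postcondition b + 3*y = 8 → t - 3*b + 7 > 8 must hold; in canonical form it is b + 3*y = 8 → t > 3*b + 1.
Before r := b + 7: b + 3*y = 8 → t > 3*b + 1
Before assert 3*t > b + t - 8 ∧ r - 1 ≤ -2: 2*t > b - 8 ∧ r ≤ -1 ∧ (b + 3*y = 8 → t > 3*b + 1)
Before y := y + 5: 2*t > b - 8 ∧ r ≤ -1 ∧ (b + 3*y = -7 → t > 3*b + 1)
Answer: WP = 2*t > b - 8 ∧ r ≤ -1 ∧ (b + 3*y = -7 → t > 3*b + 1)


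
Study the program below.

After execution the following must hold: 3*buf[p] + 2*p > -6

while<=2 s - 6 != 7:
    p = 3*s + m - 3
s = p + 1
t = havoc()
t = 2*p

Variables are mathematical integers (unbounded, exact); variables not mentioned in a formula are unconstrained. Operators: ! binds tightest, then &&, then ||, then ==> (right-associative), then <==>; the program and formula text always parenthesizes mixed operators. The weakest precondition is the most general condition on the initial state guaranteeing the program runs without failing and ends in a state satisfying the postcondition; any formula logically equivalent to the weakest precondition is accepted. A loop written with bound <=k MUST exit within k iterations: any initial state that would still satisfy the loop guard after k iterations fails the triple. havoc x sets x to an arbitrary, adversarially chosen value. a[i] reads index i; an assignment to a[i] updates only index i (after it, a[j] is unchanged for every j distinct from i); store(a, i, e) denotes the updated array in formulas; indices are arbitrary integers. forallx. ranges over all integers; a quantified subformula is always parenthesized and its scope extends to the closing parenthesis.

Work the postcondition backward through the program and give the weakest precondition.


Working backward. After the program, 3*buf[p] + 2*p > -6 must hold.
Before t := 2*p: 3*buf[p] + 2*p > -6
Before havoc t: 3*buf[p] + 2*p > -6
Before s := p + 1: 3*buf[p] + 2*p > -6
Before the loop (bound <=2), unroll the exhaustion recursion (WP_0 = exit-now case; WP_j = one more guarded iteration, up to j = 2):
  WP_0: (!(s != 13)) && 3*buf[p] + 2*p > -6
  WP_1: (s != 13 ==> ((!(s != 13)) && 3*buf[m + 3*s - 3] + 2*m + 6*s > 0)) && ((!(s != 13)) ==> 3*buf[p] + 2*p > -6)
  WP_2: (s != 13 ==> ((s != 13 ==> ((!(s != 13)) && 3*buf[m + 3*s - 3] + 2*m + 6*s > 0)) && ((!(s != 13)) ==> 3*buf[m + 3*s - 3] + 2*m + 6*s > 0))) && ((!(s != 13)) ==> 3*buf[p] + 2*p > -6)
So before the loop: (s != 13 ==> ((s != 13 ==> ((!(s != 13)) && 3*buf[m + 3*s - 3] + 2*m + 6*s > 0)) && ((!(s != 13)) ==> 3*buf[m + 3*s - 3] + 2*m + 6*s > 0))) && ((!(s != 13)) ==> 3*buf[p] + 2*p > -6)
Answer: WP = (s != 13 ==> ((s != 13 ==> ((!(s != 13)) && 3*buf[m + 3*s - 3] + 2*m + 6*s > 0)) && ((!(s != 13)) ==> 3*buf[m + 3*s - 3] + 2*m + 6*s > 0))) && ((!(s != 13)) ==> 3*buf[p] + 2*p > -6)


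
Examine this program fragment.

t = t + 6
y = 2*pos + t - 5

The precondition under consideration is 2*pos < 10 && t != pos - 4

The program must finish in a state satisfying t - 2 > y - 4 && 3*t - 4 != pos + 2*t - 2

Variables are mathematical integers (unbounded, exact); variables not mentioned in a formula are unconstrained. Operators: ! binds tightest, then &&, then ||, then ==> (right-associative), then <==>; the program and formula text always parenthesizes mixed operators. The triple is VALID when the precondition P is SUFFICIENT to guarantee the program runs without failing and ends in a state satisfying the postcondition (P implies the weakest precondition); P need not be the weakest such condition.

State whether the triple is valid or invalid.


Working backward. After the program, the postcondition t - 2 > y - 4 && 3*t - 4 != pos + 2*t - 2 must hold; in canonical form it is t > y - 2 && t != pos + 2.
Before y := 2*pos + t - 5: 2*pos < 7 && t != pos + 2
Before t := t + 6: 2*pos < 7 && t != pos - 4
The weakest precondition is 2*pos < 7 && t != pos - 4.
Check whether 2*pos < 10 && t != pos - 4 implies it.
Countermodel: at the initial state pos = 4, t = 1, the precondition holds but the weakest precondition fails.
Answer: invalid


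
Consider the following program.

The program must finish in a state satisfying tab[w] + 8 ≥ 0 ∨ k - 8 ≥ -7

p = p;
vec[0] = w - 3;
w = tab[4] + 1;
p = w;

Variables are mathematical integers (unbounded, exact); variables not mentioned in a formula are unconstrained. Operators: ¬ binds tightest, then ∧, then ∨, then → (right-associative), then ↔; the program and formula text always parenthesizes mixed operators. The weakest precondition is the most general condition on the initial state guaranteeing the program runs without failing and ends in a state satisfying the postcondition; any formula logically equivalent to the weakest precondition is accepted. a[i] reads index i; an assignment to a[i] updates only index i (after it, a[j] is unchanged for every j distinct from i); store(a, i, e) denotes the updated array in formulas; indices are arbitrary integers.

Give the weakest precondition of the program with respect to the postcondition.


Working backward. After the program, the postcondition tab[w] + 8 ≥ 0 ∨ k - 8 ≥ -7 must hold; in canonical form it is tab[w] ≥ -8 ∨ k ≥ 1.
Before p := w: tab[w] ≥ -8 ∨ k ≥ 1
Before w := tab[4] + 1: tab[tab[4] + 1] ≥ -8 ∨ k ≥ 1
Before vec[0] := w - 3: tab[tab[4] + 1] ≥ -8 ∨ k ≥ 1
Before p := p: tab[tab[4] + 1] ≥ -8 ∨ k ≥ 1
Answer: WP = tab[tab[4] + 1] ≥ -8 ∨ k ≥ 1


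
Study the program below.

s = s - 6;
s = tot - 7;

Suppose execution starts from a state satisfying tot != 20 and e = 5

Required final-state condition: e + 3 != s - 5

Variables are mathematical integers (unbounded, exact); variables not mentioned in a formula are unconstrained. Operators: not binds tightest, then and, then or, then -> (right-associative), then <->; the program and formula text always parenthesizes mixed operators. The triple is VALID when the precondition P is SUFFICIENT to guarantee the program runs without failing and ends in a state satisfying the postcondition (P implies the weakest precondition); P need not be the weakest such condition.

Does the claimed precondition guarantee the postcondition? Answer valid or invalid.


Working backward. After the program, the postcondition e + 3 != s - 5 must hold; in canonical form it is e != s - 8.
Before s := tot - 7: e != tot - 15
Before s := s - 6: e != tot - 15
The weakest precondition is e != tot - 15.
Check whether tot != 20 and e = 5 implies it.
Every state satisfying the precondition satisfies the weakest precondition: the implication holds.
Answer: valid


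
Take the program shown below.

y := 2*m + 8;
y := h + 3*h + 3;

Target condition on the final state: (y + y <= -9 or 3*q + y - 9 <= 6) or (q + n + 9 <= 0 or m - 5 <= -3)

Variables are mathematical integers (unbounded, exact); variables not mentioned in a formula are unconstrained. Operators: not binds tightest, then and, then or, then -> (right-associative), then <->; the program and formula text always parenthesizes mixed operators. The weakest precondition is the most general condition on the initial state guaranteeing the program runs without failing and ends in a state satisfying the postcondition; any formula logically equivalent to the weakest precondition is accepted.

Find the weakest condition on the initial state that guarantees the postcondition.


Working backward. After the program, the postcondition (y + y <= -9 or 3*q + y - 9 <= 6) or (q + n + 9 <= 0 or m - 5 <= -3) must hold; in canonical form it is 2*y <= -9 or 3*q + y <= 15 or n + q <= -9 or m <= 2.
Before y := h + 3*h + 3: 8*h <= -15 or 4*h + 3*q <= 12 or n + q <= -9 or m <= 2
Before y := 2*m + 8: 8*h <= -15 or 4*h + 3*q <= 12 or n + q <= -9 or m <= 2
Answer: WP = 8*h <= -15 or 4*h + 3*q <= 12 or n + q <= -9 or m <= 2


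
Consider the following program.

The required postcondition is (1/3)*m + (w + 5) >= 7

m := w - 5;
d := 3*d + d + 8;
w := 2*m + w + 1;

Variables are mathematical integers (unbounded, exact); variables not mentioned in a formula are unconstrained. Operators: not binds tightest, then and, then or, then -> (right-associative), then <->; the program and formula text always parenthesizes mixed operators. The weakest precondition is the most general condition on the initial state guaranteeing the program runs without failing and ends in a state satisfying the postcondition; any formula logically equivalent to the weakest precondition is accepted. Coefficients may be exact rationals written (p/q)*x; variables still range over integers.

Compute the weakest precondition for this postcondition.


Working backward. After the program, the postcondition (1/3)*m + (w + 5) >= 7 must hold; in canonical form it is (1/3)*m + w >= 2.
Before w := 2*m + w + 1: (7/3)*m + w >= 1
Before d := 3*d + d + 8: (7/3)*m + w >= 1
Before m := w - 5: (10/3)*w >= 38/3
Answer: WP = (10/3)*w >= 38/3


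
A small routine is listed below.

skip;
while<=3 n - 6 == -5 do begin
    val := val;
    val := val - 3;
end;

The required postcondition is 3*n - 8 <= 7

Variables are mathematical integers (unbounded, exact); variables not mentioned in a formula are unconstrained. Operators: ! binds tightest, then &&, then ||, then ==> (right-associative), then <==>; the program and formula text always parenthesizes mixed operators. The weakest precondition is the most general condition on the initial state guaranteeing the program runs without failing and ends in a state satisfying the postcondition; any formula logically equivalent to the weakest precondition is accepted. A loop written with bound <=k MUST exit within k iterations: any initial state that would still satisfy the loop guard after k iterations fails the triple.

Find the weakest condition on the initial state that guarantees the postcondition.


Working backward. After the program, the postcondition 3*n - 8 <= 7 must hold; in canonical form it is 3*n <= 15.
Before the loop (bound <=3), unroll the exhaustion recursion (WP_0 = exit-now case; WP_j = one more guarded iteration, up to j = 3):
  WP_0: (!(n == 1)) && 3*n <= 15
  WP_1: (n == 1 ==> ((!(n == 1)) && 3*n <= 15)) && ((!(n == 1)) ==> 3*n <= 15)
  WP_2: (n == 1 ==> ((n == 1 ==> ((!(n == 1)) && 3*n <= 15)) && ((!(n == 1)) ==> 3*n <= 15))) && ((!(n == 1)) ==> 3*n <= 15)
  WP_3: (n == 1 ==> ((n == 1 ==> ((n == 1 ==> ((!(n == 1)) && 3*n <= 15)) && ((!(n == 1)) ==> 3*n <= 15))) && ((!(n == 1)) ==> 3*n <= 15))) && ((!(n == 1)) ==> 3*n <= 15)
So before the loop: (n == 1 ==> ((n == 1 ==> ((n == 1 ==> ((!(n == 1)) && 3*n <= 15)) && ((!(n == 1)) ==> 3*n <= 15))) && ((!(n == 1)) ==> 3*n <= 15))) && ((!(n == 1)) ==> 3*n <= 15)
Before skip: (n == 1 ==> ((n == 1 ==> ((n == 1 ==> ((!(n == 1)) && 3*n <= 15)) && ((!(n == 1)) ==> 3*n <= 15))) && ((!(n == 1)) ==> 3*n <= 15))) && ((!(n == 1)) ==> 3*n <= 15)
Answer: WP = (n == 1 ==> ((n == 1 ==> ((n == 1 ==> ((!(n == 1)) && 3*n <= 15)) && ((!(n == 1)) ==> 3*n <= 15))) && ((!(n == 1)) ==> 3*n <= 15))) && ((!(n == 1)) ==> 3*n <= 15)


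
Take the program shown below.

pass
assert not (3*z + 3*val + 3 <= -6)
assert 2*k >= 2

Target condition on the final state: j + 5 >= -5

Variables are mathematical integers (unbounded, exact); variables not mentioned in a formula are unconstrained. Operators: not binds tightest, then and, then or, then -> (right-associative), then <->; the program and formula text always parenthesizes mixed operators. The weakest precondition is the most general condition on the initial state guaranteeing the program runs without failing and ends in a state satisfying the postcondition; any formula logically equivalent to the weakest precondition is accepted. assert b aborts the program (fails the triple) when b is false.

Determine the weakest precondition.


Working backward. After the program, the postcondition j + 5 >= -5 must hold; in canonical form it is j >= -10.
Before assert 2*k >= 2: 2*k >= 2 and j >= -10
Before assert not (3*z + 3*val + 3 <= -6): (not (3*val + 3*z <= -9)) and 2*k >= 2 and j >= -10
Before skip: (not (3*val + 3*z <= -9)) and 2*k >= 2 and j >= -10
Answer: WP = (not (3*val + 3*z <= -9)) and 2*k >= 2 and j >= -10


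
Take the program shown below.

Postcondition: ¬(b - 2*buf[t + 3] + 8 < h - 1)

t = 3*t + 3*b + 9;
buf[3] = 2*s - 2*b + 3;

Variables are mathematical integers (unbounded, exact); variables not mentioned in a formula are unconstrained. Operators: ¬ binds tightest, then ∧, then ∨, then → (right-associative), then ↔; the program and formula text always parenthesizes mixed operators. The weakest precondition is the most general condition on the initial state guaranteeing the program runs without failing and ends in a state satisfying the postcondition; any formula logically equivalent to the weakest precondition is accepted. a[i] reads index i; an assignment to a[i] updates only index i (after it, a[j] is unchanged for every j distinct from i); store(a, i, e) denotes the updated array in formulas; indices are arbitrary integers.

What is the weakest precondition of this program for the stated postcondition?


Working backward. After the program, the postcondition ¬(b - 2*buf[t + 3] + 8 < h - 1) must hold; in canonical form it is ¬(b < 2*buf[t + 3] + h - 9).
Before buf[3] := 2*s - 2*b + 3: ¬(b < 2*store(buf, 3, -2*b + 2*s + 3)[t + 3] + h - 9)
Before t := 3*t + 3*b + 9: ¬(b < 2*store(buf, 3, -2*b + 2*s + 3)[3*b + 3*t + 12] + h - 9)
Answer: WP = ¬(b < 2*store(buf, 3, -2*b + 2*s + 3)[3*b + 3*t + 12] + h - 9)


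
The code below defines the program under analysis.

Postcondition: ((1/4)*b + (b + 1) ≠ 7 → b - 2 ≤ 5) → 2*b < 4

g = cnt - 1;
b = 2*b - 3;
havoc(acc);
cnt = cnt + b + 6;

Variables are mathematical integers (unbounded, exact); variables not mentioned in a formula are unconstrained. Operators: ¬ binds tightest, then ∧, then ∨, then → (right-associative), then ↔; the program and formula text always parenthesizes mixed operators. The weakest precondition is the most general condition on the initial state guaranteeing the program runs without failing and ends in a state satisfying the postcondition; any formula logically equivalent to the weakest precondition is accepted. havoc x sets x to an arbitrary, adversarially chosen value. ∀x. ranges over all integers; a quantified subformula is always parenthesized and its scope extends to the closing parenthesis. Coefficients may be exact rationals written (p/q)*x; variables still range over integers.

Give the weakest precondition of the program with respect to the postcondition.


Working backward. After the program, the postcondition ((1/4)*b + (b + 1) ≠ 7 → b - 2 ≤ 5) → 2*b < 4 must hold; in canonical form it is ((5/4)*b ≠ 6 → b ≤ 7) → 2*b < 4.
Before cnt := cnt + b + 6: ((5/4)*b ≠ 6 → b ≤ 7) → 2*b < 4
Before havoc acc: ((5/4)*b ≠ 6 → b ≤ 7) → 2*b < 4
Before b := 2*b - 3: ((5/2)*b ≠ 39/4 → 2*b ≤ 10) → 4*b < 10
Before g := cnt - 1: ((5/2)*b ≠ 39/4 → 2*b ≤ 10) → 4*b < 10
Answer: WP = ((5/2)*b ≠ 39/4 → 2*b ≤ 10) → 4*b < 10


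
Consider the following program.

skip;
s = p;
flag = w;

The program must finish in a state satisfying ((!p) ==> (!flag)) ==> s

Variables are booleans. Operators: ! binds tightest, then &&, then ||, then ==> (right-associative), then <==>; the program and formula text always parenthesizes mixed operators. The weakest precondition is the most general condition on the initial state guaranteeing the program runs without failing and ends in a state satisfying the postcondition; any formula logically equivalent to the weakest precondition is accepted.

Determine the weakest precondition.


Working backward. After the program, ((!p) ==> (!flag)) ==> s must hold.
Before flag := w: ((!p) ==> (!w)) ==> s
Before s := p: ((!p) ==> (!w)) ==> p
Before skip: ((!p) ==> (!w)) ==> p
Answer: WP = ((!p) ==> (!w)) ==> p


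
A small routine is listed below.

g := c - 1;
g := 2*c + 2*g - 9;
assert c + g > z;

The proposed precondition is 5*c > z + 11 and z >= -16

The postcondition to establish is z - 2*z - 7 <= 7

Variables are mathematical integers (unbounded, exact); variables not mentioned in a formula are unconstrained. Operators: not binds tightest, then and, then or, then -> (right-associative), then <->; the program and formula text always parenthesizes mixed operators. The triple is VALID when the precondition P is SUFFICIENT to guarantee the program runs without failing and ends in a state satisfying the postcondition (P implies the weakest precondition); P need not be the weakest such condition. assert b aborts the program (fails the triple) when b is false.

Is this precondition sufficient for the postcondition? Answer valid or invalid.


Working backward. After the program, the postcondition z - 2*z - 7 <= 7 must hold; in canonical form it is z >= -14.
Before assert c + g > z: c + g > z and z >= -14
Before g := 2*c + 2*g - 9: 3*c + 2*g > z + 9 and z >= -14
Before g := c - 1: 5*c > z + 11 and z >= -14
The weakest precondition is 5*c > z + 11 and z >= -14.
Check whether 5*c > z + 11 and z >= -16 implies it.
Countermodel: at the initial state c = 0, z = -15, the precondition holds but the weakest precondition fails.
Answer: invalid


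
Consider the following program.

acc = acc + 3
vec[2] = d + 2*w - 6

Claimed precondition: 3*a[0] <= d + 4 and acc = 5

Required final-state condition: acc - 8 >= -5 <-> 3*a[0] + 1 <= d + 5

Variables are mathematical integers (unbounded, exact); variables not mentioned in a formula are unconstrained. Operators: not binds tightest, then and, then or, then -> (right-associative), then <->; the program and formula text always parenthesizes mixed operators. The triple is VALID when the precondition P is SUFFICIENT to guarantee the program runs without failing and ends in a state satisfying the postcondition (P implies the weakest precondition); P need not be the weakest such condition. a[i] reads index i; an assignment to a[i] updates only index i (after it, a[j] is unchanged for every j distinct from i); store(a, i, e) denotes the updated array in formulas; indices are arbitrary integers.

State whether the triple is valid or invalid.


Working backward. After the program, the postcondition acc - 8 >= -5 <-> 3*a[0] + 1 <= d + 5 must hold; in canonical form it is acc >= 3 <-> 3*a[0] <= d + 4.
Before vec[2] := d + 2*w - 6: acc >= 3 <-> 3*a[0] <= d + 4
Before acc := acc + 3: acc >= 0 <-> 3*a[0] <= d + 4
The weakest precondition is acc >= 0 <-> 3*a[0] <= d + 4.
Check whether 3*a[0] <= d + 4 and acc = 5 implies it.
Every state satisfying the precondition satisfies the weakest precondition: the implication holds.
Answer: valid


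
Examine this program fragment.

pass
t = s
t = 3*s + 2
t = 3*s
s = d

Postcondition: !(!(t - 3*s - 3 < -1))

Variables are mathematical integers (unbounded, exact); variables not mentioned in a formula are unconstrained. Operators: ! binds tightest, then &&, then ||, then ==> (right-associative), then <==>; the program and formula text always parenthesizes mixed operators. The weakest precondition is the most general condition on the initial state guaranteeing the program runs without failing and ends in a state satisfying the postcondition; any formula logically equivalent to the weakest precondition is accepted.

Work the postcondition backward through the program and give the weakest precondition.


Working backward. After the program, the postcondition !(!(t - 3*s - 3 < -1)) must hold; in canonical form it is t < 3*s + 2.
Before s := d: t < 3*d + 2
Before t := 3*s: 3*s < 3*d + 2
Before t := 3*s + 2: 3*s < 3*d + 2
Before t := s: 3*s < 3*d + 2
Before skip: 3*s < 3*d + 2
Answer: WP = 3*s < 3*d + 2
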